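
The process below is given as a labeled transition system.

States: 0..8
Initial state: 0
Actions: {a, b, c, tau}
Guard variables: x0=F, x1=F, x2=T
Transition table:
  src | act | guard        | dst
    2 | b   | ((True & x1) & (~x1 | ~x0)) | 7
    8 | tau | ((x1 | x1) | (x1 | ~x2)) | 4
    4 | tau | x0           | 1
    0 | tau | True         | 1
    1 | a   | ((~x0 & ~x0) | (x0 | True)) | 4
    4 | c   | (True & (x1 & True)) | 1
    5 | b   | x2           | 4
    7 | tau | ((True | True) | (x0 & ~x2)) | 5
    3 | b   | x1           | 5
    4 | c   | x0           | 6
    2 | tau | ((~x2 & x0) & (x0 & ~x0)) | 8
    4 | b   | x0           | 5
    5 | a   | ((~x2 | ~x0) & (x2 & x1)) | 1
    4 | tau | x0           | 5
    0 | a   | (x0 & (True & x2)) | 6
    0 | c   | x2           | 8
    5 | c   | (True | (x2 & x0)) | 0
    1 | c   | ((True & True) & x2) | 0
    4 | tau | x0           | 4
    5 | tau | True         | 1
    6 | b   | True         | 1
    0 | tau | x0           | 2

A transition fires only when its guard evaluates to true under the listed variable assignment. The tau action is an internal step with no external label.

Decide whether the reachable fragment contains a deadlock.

Reach set: {0,1,4,8}
  0: c→8  tau→1  [deg 2]
  1: a→4  c→0  [deg 2]
  4: ∅  [STUCK]
  8: ∅  [STUCK]
witness 4: tau·a

Answer: DEADLOCK at state 4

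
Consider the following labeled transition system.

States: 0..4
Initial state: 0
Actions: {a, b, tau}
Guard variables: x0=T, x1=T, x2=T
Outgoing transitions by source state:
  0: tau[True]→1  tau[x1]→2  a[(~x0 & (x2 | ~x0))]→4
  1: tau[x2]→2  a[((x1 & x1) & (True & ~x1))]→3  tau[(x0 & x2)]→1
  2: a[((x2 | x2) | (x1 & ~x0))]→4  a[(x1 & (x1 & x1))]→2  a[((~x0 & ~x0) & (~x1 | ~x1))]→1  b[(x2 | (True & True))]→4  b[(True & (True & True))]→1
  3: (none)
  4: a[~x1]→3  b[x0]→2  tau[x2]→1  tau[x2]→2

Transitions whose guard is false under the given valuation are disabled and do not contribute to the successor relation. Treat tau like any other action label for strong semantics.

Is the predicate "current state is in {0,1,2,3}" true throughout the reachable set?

Allowed set {0,1,2,3}
Reach set: {0,1,2,4}
  0: ✓
  1: ✓
  2: ✓
  4: outside
reach 4 via tau·a — violates

Answer: INVARIANT VIOLATED at state 4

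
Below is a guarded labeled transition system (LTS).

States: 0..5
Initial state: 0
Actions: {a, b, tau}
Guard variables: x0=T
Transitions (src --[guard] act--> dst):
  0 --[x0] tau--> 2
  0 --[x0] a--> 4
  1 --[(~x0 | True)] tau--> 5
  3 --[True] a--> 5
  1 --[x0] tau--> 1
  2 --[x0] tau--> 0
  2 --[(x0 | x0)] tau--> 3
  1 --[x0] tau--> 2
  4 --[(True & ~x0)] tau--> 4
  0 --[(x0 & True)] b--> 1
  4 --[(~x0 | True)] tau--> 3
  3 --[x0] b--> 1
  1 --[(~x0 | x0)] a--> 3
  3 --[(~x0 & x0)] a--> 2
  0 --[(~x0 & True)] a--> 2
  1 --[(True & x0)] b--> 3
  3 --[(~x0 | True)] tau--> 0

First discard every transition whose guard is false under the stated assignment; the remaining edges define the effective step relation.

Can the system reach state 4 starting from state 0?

Answer: REACHABLE

Trace:
Guard filter leaves 14 enabled edge(s).
L0 = {0}
L1 = {1,2,4}  total {0,1,2,4}
L2 = {3,5}  total {0,1,2,3,4,5}
Reachable = {0,1,2,3,4,5}
trace reaching 4: a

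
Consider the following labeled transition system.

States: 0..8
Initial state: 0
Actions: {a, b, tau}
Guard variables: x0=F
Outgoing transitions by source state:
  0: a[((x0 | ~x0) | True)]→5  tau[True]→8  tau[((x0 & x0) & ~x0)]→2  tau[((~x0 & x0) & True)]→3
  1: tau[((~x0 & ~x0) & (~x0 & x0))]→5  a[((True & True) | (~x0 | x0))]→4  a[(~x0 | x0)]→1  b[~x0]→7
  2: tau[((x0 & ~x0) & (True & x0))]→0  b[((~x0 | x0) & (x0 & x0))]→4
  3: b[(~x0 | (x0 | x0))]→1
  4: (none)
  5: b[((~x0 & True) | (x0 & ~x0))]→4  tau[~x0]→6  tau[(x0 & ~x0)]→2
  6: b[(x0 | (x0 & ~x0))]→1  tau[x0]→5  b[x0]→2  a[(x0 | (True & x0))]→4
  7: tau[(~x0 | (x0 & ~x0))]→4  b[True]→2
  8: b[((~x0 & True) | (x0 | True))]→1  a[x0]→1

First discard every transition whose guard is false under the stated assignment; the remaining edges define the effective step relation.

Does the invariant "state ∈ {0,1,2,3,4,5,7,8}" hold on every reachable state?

Allowed set {0,1,2,3,4,5,7,8}
Reach set: {0,1,2,4,5,6,7,8}
  0: ok
  1: ok
  2: ok
  4: ok
  5: ok
  6: VIOLATES
  7: ok
  8: ok
reach 6 via a·tau — violates

Answer: INVARIANT VIOLATED at state 6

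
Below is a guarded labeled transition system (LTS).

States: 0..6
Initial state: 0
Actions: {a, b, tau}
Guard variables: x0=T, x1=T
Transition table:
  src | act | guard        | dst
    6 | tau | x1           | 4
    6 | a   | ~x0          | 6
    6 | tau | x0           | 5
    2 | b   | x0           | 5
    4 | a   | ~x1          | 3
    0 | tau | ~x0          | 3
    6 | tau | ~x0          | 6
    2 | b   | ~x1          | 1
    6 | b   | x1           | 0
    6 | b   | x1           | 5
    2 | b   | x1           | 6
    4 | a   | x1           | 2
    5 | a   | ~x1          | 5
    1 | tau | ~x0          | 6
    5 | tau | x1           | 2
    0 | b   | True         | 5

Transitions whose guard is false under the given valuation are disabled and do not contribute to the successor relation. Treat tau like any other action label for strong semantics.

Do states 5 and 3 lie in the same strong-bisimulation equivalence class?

Compute ~ classes (split until stable):
  round 0: {{0,1,2,3,4,5,6}}
  round 1: {{0,2},{1,3},{4},{5},{6}}
  round 2: {{0},{1,3},{2},{4},{5},{6}}
Fixed point at round 3; 6 class(es).
[5]={5}  [3]={1,3}

Answer: NOT BISIMILAR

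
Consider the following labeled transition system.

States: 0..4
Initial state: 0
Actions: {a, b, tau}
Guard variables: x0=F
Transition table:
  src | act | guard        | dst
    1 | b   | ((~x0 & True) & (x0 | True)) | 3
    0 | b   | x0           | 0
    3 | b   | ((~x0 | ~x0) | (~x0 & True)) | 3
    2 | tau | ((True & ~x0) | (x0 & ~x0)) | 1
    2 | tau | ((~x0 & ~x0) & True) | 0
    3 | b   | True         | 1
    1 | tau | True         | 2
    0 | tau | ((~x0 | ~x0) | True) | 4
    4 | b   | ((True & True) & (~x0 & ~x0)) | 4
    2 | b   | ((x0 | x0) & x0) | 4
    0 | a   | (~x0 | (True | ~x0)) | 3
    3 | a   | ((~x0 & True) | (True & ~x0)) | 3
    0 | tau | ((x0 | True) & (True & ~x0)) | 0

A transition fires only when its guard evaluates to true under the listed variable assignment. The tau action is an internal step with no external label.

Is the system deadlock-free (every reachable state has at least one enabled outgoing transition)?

Answer: DEADLOCK-FREE

Trace:
Reachable = {0,1,2,3,4}
  0: a→3  tau→0  tau→4  [3 out]
  1: b→3  tau→2  [2 out]
  2: tau→0  tau→1  [2 out]
  3: a→3  b→1  b→3  [3 out]
  4: b→4  [1 out]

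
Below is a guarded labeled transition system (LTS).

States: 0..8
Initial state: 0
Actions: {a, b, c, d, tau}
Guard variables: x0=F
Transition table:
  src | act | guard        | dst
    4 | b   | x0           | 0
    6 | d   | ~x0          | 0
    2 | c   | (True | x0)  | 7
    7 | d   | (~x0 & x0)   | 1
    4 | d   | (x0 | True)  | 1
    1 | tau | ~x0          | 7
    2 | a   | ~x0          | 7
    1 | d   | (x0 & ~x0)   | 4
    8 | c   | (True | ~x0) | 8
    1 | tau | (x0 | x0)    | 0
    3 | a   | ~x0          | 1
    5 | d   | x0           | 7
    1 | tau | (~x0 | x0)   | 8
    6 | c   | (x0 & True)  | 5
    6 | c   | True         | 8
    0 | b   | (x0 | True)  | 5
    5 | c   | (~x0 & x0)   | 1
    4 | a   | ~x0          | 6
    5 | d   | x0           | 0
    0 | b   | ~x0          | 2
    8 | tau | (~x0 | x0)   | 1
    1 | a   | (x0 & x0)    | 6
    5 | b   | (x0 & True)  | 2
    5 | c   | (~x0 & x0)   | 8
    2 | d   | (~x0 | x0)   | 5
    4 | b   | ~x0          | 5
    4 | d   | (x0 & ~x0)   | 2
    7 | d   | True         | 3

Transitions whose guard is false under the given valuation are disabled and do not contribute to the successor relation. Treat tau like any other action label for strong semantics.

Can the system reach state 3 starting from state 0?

Guard filter leaves 16 enabled edge(s).
L0 = {0}
L1 = {2,5}  now seen {0,2,5}
L2 = {7}  now seen {0,2,5,7}
L3 = {3}  now seen {0,2,3,5,7}
L4 = {1}  now seen {0,1,2,3,5,7}
L5 = {8}  now seen {0,1,2,3,5,7,8}
R = {0,1,2,3,5,7,8}
trace reaching 3: b·c·d

Answer: REACHABLE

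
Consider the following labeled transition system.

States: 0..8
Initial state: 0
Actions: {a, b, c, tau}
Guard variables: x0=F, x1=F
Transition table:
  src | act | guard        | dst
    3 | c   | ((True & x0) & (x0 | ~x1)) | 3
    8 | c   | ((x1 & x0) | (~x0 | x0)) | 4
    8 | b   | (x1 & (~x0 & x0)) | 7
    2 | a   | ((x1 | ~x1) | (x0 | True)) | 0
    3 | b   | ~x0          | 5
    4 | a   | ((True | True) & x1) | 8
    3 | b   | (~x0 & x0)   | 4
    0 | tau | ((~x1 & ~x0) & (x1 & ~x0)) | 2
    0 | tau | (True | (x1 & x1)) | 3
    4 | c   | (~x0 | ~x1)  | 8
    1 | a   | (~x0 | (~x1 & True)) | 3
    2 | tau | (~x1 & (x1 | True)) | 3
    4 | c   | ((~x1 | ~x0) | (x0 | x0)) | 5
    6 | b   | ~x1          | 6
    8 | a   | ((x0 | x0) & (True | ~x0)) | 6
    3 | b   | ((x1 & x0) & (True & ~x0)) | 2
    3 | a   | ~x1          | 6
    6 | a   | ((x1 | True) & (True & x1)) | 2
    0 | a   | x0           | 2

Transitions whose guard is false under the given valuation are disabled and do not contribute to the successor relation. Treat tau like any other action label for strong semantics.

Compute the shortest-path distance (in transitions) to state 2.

Layered search for 2:
  Layer 0: {0}
  Layer 1: {3}
  Layer 2: {5,6}
2 never appears.

Answer: UNREACHABLE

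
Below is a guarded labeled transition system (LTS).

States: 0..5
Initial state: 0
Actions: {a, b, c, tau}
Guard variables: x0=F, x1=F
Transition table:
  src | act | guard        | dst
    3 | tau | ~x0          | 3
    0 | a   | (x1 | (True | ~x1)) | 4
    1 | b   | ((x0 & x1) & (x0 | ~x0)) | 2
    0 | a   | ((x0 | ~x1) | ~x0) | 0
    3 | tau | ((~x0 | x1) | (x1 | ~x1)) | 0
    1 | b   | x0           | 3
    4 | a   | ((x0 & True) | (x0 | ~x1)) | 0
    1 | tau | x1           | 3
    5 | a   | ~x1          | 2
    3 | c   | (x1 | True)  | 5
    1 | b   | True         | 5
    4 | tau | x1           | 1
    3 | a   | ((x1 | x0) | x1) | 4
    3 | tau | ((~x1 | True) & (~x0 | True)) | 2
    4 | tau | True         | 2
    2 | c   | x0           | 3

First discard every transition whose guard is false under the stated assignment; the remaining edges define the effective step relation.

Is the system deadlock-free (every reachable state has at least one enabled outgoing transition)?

Answer: DEADLOCK at state 2

Working:
R = {0,2,4}
  0: a→0  a→4  [2 exit(s)]
  2: ∅  [deadlock]
  4: a→0  tau→2  [2 exit(s)]
witness 2: a·tau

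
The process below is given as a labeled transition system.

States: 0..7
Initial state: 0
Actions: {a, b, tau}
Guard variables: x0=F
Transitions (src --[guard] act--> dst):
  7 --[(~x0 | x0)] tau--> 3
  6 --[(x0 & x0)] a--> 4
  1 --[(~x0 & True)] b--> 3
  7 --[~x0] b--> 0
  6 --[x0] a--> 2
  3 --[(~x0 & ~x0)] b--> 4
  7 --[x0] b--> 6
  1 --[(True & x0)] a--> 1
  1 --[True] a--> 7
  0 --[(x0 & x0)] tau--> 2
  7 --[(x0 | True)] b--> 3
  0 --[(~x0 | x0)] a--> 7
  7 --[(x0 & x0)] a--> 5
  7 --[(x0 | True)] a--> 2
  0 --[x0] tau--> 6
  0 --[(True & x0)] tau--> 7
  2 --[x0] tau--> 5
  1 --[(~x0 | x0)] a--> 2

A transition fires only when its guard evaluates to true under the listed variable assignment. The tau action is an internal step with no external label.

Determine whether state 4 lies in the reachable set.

Answer: REACHABLE

Trace:
Guard filter leaves 9 enabled edge(s).
Layer 0: {0}
Layer 1: {7}  now seen {0,7}
Layer 2: {2,3}  now seen {0,2,3,7}
Layer 3: {4}  now seen {0,2,3,4,7}
R = {0,2,3,4,7}
witness 4: a·tau·b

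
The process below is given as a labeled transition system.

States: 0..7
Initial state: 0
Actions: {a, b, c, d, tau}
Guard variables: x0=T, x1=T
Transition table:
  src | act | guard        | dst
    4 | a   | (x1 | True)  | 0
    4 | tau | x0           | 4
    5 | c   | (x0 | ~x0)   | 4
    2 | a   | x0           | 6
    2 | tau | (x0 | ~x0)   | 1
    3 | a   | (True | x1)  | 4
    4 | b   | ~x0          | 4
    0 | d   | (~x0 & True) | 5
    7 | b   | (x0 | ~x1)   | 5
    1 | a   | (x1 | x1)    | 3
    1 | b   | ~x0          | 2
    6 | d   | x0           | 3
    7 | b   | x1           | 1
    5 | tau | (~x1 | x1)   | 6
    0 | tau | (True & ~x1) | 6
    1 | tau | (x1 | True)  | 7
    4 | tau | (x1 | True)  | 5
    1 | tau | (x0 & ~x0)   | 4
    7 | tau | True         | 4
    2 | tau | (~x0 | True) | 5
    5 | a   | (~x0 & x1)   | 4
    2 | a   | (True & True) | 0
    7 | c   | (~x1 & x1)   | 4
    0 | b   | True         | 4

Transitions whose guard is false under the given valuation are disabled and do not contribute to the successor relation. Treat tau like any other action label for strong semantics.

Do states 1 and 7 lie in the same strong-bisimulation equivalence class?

Answer: NOT BISIMILAR

Working:
Bisimulation quotient by refinement:
  P[0] = {{0,1,2,3,4,5,6,7}}
  P[1] = {{0},{1,2,4},{3},{5},{6},{7}}
  P[2] = {{0},{1},{2},{3},{4},{5},{6},{7}}
Fixed point at round 3; 8 class(es).
1∈{1}, 7∈{7}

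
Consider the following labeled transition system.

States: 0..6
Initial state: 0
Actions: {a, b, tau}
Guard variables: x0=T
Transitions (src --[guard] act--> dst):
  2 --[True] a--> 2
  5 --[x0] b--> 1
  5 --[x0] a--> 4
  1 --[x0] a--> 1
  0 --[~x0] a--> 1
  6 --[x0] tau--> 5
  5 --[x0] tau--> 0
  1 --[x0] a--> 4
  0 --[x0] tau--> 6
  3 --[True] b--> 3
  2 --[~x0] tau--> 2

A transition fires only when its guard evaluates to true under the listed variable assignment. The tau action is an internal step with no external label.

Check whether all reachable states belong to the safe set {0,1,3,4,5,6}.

Inv-set: {0,1,3,4,5,6}
R = {0,1,4,5,6}
  0: safe
  1: safe
  4: safe
  5: safe
  6: safe

Answer: INVARIANT HOLDS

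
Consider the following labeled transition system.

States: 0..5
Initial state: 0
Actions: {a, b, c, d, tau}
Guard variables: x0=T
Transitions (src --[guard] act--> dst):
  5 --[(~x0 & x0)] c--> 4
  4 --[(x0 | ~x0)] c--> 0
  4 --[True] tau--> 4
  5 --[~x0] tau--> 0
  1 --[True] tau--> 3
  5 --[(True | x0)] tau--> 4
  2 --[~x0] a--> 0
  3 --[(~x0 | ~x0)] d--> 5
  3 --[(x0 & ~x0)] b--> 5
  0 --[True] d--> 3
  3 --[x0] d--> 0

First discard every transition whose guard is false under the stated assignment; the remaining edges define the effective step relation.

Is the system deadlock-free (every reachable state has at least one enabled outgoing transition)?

Answer: DEADLOCK-FREE

Analysis:
Reachable = {0,3}
  0: d→3  [deg 1]
  3: d→0  [deg 1]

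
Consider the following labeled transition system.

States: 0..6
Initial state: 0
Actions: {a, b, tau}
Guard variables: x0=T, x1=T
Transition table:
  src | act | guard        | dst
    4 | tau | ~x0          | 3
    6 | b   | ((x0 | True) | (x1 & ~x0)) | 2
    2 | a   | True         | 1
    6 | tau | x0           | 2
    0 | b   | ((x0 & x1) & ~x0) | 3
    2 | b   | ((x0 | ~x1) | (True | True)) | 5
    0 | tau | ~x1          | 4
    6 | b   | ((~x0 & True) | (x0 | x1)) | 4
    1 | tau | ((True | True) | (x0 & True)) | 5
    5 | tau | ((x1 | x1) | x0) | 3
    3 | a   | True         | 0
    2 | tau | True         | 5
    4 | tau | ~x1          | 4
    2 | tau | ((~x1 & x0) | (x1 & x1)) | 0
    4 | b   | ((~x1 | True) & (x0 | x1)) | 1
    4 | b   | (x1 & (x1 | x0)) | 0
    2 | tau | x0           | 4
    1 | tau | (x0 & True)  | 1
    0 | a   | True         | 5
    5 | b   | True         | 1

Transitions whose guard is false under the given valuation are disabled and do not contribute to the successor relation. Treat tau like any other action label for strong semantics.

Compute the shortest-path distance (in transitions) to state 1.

Layered search for 1:
  L0 = {0}
  L1 = {5}
  L2 = {1,3}
first hit 1 at d=2 via a·b

Answer: 2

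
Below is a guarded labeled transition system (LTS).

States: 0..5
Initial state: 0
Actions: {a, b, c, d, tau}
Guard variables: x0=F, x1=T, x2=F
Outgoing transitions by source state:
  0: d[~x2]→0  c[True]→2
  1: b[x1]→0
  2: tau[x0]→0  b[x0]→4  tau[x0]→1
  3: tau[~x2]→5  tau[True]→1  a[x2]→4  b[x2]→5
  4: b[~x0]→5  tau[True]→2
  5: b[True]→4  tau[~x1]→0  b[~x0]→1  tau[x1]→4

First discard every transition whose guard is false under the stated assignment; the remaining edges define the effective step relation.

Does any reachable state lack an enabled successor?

R = {0,2}
  0: c→2  d→0  [deg 2]
  2: ∅  [no exit]
Path to 2: c

Answer: DEADLOCK at state 2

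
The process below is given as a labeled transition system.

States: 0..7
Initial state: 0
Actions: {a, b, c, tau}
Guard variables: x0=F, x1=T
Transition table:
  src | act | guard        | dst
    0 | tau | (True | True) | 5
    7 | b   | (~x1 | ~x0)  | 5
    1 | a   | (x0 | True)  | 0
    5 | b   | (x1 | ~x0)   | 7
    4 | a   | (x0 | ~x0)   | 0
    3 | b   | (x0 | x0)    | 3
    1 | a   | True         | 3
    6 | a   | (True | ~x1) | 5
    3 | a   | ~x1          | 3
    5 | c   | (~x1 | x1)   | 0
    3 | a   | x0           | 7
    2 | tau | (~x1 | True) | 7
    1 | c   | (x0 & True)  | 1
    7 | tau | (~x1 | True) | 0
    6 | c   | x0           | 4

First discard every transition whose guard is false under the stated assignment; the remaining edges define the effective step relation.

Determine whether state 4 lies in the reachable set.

10 transition(s) survive guard evaluation.
depth 0: {0}
depth 1: {5}  now seen {0,5}
depth 2: {7}  now seen {0,5,7}
Reachable = {0,5,7}

Answer: UNREACHABLE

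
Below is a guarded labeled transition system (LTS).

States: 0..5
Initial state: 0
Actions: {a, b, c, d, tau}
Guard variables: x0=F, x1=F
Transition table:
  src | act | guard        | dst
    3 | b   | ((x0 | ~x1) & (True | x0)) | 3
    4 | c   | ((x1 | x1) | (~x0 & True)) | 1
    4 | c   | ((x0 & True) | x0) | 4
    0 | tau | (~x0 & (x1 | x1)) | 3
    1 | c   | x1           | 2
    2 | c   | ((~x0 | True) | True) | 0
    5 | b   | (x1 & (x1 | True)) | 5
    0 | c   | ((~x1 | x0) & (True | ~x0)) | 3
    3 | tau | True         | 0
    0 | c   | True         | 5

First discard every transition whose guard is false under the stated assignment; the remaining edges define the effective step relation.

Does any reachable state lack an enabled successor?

Answer: DEADLOCK at state 5

Trace:
Reachable = {0,3,5}
  0: c→3  c→5  [2 out]
  3: b→3  tau→0  [2 out]
  5: ∅  [STUCK]
trace reaching 5: c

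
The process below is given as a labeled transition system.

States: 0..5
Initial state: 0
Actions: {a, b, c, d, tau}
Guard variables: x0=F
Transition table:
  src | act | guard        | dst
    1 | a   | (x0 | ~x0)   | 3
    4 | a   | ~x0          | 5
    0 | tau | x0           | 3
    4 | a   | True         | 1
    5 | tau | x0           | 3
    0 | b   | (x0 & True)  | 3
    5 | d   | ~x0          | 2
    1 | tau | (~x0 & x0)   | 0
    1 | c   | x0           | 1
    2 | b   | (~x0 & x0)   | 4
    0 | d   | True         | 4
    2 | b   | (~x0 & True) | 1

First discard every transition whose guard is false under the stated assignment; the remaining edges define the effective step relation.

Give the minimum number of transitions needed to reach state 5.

BFS to 5:
  depth 0: {0}
  depth 1: {4}
  depth 2: {1,5}
first hit 5 at d=2 via d·a

Answer: 2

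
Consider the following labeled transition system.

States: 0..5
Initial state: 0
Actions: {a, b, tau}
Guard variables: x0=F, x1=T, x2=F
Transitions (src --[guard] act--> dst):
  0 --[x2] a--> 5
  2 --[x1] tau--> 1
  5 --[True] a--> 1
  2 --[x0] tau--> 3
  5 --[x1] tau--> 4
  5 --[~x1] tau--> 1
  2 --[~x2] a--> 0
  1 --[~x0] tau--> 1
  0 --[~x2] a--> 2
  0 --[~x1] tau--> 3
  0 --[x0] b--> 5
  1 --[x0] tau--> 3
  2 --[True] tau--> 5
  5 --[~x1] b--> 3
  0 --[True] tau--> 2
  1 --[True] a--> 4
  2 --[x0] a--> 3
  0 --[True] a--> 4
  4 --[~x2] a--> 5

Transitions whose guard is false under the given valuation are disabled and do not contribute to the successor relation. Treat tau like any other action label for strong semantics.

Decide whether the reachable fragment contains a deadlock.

Answer: DEADLOCK-FREE

Working:
Reachable = {0,1,2,4,5}
  0: a→2  a→4  tau→2  [3 out]
  1: a→4  tau→1  [2 out]
  2: a→0  tau→1  tau→5  [3 out]
  4: a→5  [1 out]
  5: a→1  tau→4  [2 out]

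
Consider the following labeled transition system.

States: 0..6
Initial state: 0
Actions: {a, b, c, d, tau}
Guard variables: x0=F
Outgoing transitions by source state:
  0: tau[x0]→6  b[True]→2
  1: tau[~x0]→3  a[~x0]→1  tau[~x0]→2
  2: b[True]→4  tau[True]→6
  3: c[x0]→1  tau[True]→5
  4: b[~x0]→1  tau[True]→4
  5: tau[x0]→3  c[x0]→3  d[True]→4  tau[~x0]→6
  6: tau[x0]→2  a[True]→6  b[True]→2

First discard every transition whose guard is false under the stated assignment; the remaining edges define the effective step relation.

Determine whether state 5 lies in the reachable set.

Guard filter leaves 13 enabled edge(s).
Layer 0: {0}
Layer 1: {2}  now seen {0,2}
Layer 2: {4,6}  now seen {0,2,4,6}
Layer 3: {1}  now seen {0,1,2,4,6}
Layer 4: {3}  now seen {0,1,2,3,4,6}
Layer 5: {5}  now seen {0,1,2,3,4,5,6}
Reach set: {0,1,2,3,4,5,6}
witness 5: b·b·b·tau·tau

Answer: REACHABLE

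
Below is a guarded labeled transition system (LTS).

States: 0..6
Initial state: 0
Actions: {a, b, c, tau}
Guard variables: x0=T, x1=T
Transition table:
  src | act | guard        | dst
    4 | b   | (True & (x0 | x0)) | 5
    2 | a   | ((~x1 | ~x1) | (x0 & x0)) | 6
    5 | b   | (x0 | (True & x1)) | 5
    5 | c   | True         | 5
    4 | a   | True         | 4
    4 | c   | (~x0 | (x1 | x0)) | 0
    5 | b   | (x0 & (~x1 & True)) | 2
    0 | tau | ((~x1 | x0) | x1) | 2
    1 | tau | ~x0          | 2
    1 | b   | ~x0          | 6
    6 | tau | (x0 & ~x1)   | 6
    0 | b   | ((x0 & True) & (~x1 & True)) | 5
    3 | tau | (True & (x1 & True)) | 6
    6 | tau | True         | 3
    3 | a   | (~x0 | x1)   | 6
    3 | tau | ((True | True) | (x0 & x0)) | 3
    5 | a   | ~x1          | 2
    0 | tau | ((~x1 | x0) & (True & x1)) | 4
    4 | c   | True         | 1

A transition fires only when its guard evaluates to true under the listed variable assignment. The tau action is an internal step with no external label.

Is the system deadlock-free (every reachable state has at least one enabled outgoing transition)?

R = {0,1,2,3,4,5,6}
  0: tau→2  tau→4  [2 out]
  1: ∅  [STUCK]
  2: a→6  [1 out]
  3: a→6  tau→3  tau→6  [3 out]
  4: a→4  b→5  c→0  c→1  [4 out]
  5: b→5  c→5  [2 out]
  6: tau→3  [1 out]
witness 1: tau·c

Answer: DEADLOCK at state 1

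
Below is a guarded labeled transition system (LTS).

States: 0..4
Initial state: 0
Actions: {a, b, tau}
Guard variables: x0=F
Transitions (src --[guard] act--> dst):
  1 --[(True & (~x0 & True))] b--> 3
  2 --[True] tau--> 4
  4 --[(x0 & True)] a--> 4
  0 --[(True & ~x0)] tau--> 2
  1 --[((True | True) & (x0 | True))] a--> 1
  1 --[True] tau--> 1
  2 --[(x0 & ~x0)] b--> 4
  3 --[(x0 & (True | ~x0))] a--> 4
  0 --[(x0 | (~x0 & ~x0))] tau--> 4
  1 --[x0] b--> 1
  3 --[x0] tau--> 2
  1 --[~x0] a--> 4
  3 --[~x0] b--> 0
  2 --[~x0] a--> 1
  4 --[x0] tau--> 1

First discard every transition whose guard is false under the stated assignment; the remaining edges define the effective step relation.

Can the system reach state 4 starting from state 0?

Answer: REACHABLE

Analysis:
After dropping false guards: 9 live edges.
L0 = {0}
L1 = {2,4}  cumulative {0,2,4}
L2 = {1}  cumulative {0,1,2,4}
L3 = {3}  cumulative {0,1,2,3,4}
R = {0,1,2,3,4}
trace reaching 4: tau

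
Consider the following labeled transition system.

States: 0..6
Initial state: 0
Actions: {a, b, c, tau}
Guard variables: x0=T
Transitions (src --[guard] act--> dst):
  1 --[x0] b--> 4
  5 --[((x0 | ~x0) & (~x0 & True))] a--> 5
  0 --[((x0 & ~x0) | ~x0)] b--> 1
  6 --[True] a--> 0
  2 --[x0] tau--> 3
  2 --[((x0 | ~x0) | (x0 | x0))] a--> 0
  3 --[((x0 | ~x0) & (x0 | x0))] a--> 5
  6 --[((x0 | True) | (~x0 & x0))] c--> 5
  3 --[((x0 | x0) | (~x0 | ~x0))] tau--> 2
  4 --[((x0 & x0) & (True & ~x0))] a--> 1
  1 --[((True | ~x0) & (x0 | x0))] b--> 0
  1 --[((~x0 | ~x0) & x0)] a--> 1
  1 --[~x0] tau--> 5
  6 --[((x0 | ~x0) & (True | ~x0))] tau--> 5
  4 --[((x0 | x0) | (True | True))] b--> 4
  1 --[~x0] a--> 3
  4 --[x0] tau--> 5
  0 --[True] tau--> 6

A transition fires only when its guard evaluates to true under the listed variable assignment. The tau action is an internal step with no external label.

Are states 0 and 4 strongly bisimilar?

Compute ~ classes (split until stable):
  π0 = {{0,1,2,3,4,5,6}}
  π1 = {{0},{1},{2,3},{4},{5},{6}}
  π2 = {{0},{1},{2},{3},{4},{5},{6}}
Fixed point at round 3; 7 class(es).
0∈{0}, 4∈{4}

Answer: NOT BISIMILAR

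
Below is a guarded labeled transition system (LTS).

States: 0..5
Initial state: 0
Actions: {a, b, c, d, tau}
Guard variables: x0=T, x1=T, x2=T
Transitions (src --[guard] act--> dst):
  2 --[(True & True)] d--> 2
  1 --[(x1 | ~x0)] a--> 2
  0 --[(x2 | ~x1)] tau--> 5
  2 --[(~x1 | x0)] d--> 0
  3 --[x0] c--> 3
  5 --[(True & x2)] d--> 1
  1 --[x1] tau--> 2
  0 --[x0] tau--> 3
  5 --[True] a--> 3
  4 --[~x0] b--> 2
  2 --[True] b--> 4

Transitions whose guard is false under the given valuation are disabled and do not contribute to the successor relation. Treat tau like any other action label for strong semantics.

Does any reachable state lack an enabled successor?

Answer: DEADLOCK at state 4

Trace:
Reachable = {0,1,2,3,4,5}
  0: tau→3  tau→5  [2 exit(s)]
  1: a→2  tau→2  [2 exit(s)]
  2: b→4  d→0  d→2  [3 exit(s)]
  3: c→3  [1 exit(s)]
  4: ∅  [STUCK]
  5: a→3  d→1  [2 exit(s)]
trace reaching 4: tau·d·a·b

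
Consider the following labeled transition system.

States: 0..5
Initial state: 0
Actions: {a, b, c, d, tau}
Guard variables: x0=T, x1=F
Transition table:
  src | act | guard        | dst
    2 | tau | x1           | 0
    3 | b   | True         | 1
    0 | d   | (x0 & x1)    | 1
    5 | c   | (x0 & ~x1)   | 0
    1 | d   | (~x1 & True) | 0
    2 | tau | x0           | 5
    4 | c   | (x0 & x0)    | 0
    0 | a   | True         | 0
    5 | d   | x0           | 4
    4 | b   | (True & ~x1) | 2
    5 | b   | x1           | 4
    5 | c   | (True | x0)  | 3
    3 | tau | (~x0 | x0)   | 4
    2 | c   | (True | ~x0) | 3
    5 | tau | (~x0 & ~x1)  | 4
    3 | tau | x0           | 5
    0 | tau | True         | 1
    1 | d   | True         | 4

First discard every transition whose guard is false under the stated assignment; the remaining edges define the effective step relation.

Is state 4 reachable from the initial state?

Answer: REACHABLE

Trace:
After dropping false guards: 14 live edges.
L0 = {0}
L1 = {1}  total {0,1}
L2 = {4}  total {0,1,4}
L3 = {2}  total {0,1,2,4}
L4 = {3,5}  total {0,1,2,3,4,5}
Reachable = {0,1,2,3,4,5}
Path to 4: tau·d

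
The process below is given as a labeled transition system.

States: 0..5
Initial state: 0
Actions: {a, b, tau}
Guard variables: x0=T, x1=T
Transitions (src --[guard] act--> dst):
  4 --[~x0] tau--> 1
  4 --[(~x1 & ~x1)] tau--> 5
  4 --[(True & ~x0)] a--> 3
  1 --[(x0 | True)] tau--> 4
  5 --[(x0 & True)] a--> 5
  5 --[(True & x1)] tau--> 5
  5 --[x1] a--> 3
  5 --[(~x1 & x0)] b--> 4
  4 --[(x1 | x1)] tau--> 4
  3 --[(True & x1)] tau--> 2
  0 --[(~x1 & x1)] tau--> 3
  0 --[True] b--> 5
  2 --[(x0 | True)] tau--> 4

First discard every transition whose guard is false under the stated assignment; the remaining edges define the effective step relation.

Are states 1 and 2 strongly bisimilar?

Bisimulation quotient by refinement:
  round 0: {{0,1,2,3,4,5}}
  round 1: {{0},{1,2,3,4},{5}}
Fixed point at round 2; 3 class(es).
1∈{1,2,3,4}, 2∈{1,2,3,4}

Answer: BISIMILAR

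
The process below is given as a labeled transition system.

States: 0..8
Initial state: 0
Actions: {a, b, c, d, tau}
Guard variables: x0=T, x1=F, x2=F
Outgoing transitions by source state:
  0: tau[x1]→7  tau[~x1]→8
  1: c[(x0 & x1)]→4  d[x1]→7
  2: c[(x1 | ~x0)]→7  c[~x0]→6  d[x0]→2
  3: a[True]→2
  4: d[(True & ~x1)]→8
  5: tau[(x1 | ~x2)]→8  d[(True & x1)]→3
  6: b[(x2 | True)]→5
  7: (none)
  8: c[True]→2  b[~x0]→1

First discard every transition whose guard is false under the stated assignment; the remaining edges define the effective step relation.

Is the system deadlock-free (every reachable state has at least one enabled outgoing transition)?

Answer: DEADLOCK-FREE

Working:
Reach set: {0,2,8}
  0: tau→8  [1 exit(s)]
  2: d→2  [1 exit(s)]
  8: c→2  [1 exit(s)]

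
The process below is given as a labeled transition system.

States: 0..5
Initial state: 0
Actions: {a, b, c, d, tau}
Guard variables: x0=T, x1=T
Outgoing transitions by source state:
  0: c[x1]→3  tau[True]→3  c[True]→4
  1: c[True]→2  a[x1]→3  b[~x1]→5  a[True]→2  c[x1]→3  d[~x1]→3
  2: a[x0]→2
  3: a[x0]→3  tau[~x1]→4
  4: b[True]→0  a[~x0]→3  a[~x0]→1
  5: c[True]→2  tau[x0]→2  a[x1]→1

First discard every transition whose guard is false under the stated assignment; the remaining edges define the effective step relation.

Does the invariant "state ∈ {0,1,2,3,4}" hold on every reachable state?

Answer: INVARIANT HOLDS

Working:
Allowed set {0,1,2,3,4}
Reach set: {0,3,4}
  0: safe
  3: safe
  4: safe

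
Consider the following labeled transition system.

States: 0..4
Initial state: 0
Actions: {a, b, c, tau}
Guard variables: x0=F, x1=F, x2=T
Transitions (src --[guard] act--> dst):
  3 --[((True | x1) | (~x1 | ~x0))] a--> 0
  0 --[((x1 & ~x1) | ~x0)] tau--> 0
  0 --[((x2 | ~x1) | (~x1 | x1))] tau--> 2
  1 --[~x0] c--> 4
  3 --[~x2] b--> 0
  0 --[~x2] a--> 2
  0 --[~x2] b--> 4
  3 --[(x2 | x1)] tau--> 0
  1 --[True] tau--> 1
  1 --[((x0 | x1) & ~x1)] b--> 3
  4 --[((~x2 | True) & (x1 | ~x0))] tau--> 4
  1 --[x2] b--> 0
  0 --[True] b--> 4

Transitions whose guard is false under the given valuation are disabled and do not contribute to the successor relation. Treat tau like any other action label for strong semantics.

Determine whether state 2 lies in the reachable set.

After dropping false guards: 9 live edges.
L0 = {0}
L1 = {2,4}  total {0,2,4}
R = {0,2,4}
trace reaching 2: tau

Answer: REACHABLE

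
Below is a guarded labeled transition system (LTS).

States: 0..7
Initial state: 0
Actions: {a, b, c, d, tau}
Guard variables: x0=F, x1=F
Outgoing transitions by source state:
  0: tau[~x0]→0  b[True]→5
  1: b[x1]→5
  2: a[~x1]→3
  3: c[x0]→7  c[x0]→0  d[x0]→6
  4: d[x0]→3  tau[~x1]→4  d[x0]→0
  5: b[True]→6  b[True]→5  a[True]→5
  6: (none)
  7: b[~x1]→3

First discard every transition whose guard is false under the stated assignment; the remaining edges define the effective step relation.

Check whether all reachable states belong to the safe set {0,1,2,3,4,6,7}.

Answer: INVARIANT VIOLATED at state 5

Trace:
Allowed set {0,1,2,3,4,6,7}
Reachable = {0,5,6}
  0: ✓
  5: outside
  6: ✓
counterexample path to 5: b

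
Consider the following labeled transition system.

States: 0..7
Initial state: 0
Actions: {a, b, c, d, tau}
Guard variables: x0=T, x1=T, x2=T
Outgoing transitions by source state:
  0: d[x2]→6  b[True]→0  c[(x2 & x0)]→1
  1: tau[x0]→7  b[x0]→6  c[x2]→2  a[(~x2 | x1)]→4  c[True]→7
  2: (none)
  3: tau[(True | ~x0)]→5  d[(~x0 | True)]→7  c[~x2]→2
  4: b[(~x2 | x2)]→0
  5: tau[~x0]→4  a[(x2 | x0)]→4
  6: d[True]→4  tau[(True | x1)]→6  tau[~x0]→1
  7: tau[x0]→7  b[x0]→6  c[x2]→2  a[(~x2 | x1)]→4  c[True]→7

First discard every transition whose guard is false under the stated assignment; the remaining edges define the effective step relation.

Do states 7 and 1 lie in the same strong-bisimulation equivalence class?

Answer: BISIMILAR

Analysis:
Refine partition for ~:
  round 0: {{0,1,2,3,4,5,6,7}}
  round 1: {{0},{1,7},{2},{3,6},{4},{5}}
  round 2: {{0},{1,7},{2},{3},{4},{5},{6}}
stable after 3 split(s): 7 block(s)
[7]={1,7}  [1]={1,7}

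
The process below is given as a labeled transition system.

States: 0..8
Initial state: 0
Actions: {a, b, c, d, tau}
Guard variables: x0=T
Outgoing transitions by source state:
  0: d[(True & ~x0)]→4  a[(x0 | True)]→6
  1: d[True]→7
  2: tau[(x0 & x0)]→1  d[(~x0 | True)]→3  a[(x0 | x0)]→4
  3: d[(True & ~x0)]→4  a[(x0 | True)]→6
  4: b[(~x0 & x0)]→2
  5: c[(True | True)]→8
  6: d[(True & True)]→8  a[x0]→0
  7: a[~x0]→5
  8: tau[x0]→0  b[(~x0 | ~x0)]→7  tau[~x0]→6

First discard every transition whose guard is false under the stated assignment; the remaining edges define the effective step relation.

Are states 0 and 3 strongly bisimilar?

Bisimulation quotient by refinement:
  round 0: {{0,1,2,3,4,5,6,7,8}}
  round 1: {{0,3},{1},{2},{4,7},{5},{6},{8}}
7 equivalence class(es) (converged in 2)
[0]={0,3}  [3]={0,3}

Answer: BISIMILAR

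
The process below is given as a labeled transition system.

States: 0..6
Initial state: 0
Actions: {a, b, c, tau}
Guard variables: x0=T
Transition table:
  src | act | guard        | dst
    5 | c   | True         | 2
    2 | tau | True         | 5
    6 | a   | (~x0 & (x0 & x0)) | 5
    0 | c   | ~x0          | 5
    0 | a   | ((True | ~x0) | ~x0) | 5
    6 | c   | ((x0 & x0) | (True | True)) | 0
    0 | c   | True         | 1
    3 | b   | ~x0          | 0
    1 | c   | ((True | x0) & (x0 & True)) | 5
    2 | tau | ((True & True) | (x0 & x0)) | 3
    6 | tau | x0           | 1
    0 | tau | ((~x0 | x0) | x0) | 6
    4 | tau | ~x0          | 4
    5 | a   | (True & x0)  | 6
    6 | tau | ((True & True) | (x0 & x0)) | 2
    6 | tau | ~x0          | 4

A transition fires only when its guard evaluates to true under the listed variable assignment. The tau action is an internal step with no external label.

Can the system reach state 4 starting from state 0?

11 transition(s) survive guard evaluation.
Layer 0: {0}
Layer 1: {1,5,6}  cumulative {0,1,5,6}
Layer 2: {2}  cumulative {0,1,2,5,6}
Layer 3: {3}  cumulative {0,1,2,3,5,6}
R = {0,1,2,3,5,6}

Answer: UNREACHABLE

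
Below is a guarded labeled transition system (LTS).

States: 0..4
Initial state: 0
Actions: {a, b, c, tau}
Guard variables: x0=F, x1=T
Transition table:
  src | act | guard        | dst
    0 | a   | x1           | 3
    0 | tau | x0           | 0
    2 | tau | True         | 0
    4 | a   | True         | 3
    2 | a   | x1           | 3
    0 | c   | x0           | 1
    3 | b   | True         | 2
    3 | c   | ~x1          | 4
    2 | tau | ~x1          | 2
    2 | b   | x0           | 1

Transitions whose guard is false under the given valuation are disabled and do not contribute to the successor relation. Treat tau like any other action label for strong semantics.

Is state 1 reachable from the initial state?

5 transition(s) survive guard evaluation.
L0 = {0}
L1 = {3}  cumulative {0,3}
L2 = {2}  cumulative {0,2,3}
R = {0,2,3}

Answer: UNREACHABLE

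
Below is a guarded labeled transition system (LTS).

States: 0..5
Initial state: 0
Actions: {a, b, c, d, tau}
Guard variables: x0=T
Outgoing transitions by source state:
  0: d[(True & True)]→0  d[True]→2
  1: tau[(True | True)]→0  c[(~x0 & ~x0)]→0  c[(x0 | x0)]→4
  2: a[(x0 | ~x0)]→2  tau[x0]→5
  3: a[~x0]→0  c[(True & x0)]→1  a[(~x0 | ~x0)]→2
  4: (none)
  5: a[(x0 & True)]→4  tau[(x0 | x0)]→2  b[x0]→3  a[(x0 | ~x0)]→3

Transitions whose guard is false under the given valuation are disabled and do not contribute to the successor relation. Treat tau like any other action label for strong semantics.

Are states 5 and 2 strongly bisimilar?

Bisimulation quotient by refinement:
  round 0: {{0,1,2,3,4,5}}
  round 1: {{0},{1},{2},{3},{4},{5}}
stable after 2 split(s): 6 block(s)
[5]={5}  [2]={2}

Answer: NOT BISIMILAR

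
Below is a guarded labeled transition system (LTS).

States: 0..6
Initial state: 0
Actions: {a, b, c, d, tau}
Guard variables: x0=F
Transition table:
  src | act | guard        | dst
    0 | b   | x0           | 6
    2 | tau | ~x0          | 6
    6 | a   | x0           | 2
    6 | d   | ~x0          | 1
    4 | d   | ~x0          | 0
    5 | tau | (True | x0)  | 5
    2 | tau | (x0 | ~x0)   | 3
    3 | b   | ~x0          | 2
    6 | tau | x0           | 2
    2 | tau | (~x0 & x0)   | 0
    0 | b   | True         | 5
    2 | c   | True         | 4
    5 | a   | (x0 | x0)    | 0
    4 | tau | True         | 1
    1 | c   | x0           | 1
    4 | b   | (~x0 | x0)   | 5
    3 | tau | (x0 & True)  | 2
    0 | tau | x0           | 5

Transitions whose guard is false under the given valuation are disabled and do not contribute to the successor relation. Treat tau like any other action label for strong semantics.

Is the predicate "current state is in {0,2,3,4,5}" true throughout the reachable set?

Inv-set: {0,2,3,4,5}
R = {0,5}
  0: ✓
  5: ✓

Answer: INVARIANT HOLDS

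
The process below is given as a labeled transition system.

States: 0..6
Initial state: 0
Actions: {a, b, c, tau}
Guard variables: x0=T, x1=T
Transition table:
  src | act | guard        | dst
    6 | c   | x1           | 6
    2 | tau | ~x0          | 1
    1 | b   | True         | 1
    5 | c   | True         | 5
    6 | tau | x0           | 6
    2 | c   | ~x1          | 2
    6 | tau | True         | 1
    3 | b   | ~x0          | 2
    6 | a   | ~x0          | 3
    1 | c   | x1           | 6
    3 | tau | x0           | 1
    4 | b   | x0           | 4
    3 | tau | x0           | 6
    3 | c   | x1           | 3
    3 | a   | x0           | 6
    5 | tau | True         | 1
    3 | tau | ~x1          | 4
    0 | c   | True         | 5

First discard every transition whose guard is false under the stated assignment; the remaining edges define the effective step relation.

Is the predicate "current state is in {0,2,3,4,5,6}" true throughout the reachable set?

Answer: INVARIANT VIOLATED at state 1

Working:
Safe = {0,2,3,4,5,6}
R = {0,1,5,6}
  0: ok
  1: VIOLATES
  5: ok
  6: ok
witness against invariant: c·tau → 1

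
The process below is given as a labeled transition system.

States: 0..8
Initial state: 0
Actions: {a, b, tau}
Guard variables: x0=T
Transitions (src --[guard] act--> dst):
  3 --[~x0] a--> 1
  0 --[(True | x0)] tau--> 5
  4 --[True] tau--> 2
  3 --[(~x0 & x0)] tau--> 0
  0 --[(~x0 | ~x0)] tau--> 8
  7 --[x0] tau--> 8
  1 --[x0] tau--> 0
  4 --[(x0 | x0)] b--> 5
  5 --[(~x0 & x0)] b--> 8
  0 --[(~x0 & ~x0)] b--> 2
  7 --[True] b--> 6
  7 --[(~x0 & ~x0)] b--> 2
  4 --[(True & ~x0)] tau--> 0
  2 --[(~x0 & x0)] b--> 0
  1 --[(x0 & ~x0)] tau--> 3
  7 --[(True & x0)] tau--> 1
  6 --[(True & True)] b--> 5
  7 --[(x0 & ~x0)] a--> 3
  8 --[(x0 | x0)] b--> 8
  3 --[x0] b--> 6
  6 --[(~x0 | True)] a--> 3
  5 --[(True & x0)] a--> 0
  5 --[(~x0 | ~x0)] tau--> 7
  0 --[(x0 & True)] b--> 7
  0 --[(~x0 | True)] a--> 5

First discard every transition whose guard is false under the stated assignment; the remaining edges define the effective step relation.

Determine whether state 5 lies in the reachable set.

Answer: REACHABLE

Working:
Guard filter leaves 14 enabled edge(s).
Layer 0: {0}
Layer 1: {5,7}  cumulative {0,5,7}
Layer 2: {1,6,8}  cumulative {0,1,5,6,7,8}
Layer 3: {3}  cumulative {0,1,3,5,6,7,8}
Reachable = {0,1,3,5,6,7,8}
Path to 5: tau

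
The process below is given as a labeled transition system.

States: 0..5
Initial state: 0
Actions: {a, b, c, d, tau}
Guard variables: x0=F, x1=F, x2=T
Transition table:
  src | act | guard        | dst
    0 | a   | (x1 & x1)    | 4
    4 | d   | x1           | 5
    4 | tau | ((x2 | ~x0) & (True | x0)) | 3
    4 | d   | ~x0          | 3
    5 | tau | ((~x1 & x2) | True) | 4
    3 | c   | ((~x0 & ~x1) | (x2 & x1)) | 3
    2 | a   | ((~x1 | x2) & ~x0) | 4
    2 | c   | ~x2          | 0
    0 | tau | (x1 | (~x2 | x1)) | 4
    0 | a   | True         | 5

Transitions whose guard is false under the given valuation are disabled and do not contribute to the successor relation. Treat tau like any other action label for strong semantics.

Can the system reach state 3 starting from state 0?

Guard filter leaves 6 enabled edge(s).
Layer 0: {0}
Layer 1: {5}  total {0,5}
Layer 2: {4}  total {0,4,5}
Layer 3: {3}  total {0,3,4,5}
R = {0,3,4,5}
witness 3: a·tau·tau

Answer: REACHABLE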